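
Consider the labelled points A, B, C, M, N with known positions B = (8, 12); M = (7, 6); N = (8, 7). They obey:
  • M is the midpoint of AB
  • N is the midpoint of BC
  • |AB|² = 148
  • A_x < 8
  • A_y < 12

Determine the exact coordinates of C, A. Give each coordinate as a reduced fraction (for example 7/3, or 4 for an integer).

C = (8, 2)
A = (6, 0)

1. A_x = 6  [A = 2·M−B = 2·(7, 6)−(8, 12)]
2. A_y = 0  [A = 2·M−B = 2·(7, 6)−(8, 12)]
   so A = (6, 0)
3. C_x = 8  [C = 2·N−B = 2·(8, 7)−(8, 12)]
4. C_y = 2  [C = 2·N−B = 2·(8, 7)−(8, 12)]
   so C = (8, 2)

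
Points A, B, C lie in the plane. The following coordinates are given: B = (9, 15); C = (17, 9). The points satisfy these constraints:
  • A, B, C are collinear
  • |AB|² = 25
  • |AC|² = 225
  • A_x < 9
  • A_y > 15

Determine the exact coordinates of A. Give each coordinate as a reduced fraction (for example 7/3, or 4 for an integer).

1. A_x = 5  [[A, B, C are collinear ⇒ 6x+8y-174=0] ∩ [|A−(9, 15)|²=25]]
2. A_y = 18  [[A, B, C are collinear ⇒ 6x+8y-174=0] ∩ [|A−(9, 15)|²=25]]
   so A = (5, 18)

A = (5, 18)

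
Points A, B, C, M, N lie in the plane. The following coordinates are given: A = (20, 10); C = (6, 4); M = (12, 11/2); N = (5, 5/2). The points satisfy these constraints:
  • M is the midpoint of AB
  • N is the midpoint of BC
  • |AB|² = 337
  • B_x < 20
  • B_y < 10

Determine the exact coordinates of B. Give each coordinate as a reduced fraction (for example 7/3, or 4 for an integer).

B = (4, 1)

1. B_x = 4  [B = 2·M−A = 2·(12, 11/2)−(20, 10)]
2. B_y = 1  [B = 2·M−A = 2·(12, 11/2)−(20, 10)]
   so B = (4, 1)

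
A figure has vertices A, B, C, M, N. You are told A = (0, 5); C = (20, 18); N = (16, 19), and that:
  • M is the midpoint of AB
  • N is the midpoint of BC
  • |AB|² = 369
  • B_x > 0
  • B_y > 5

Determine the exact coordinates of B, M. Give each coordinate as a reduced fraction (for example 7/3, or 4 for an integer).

1. B_x = 12  [B = 2·N−C = 2·(16, 19)−(20, 18)]
2. B_y = 20  [B = 2·N−C = 2·(16, 19)−(20, 18)]
   so B = (12, 20)
3. M_x = 6  [2·M = A+B = (0, 5)+(12, 20)]
4. M_y = 25/2  [2·M = A+B = (0, 5)+(12, 20)]
   so M = (6, 25/2)

B = (12, 20)
M = (6, 25/2)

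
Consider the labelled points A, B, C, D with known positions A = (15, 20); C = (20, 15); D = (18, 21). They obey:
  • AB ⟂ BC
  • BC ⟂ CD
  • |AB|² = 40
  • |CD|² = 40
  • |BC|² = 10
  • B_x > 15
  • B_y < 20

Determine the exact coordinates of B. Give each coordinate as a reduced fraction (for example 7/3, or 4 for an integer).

B = (17, 14)

1. B_x = 17  [[BC ⟂ CD ⇒ 2x-6y+50=0] ∩ [|B−(15, 20)|²=40]]
2. B_y = 14  [[BC ⟂ CD ⇒ 2x-6y+50=0] ∩ [|B−(15, 20)|²=40]]
   so B = (17, 14)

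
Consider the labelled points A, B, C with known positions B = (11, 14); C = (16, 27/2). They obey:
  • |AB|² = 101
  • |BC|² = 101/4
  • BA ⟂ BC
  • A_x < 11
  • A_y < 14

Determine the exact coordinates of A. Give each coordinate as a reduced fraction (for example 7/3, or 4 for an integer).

A = (10, 4)

1. A_x = 10  [[BA ⟂ BC ⇒ 5x-1/2y-48=0] ∩ [|A−(11, 14)|²=101]]
2. A_y = 4  [[BA ⟂ BC ⇒ 5x-1/2y-48=0] ∩ [|A−(11, 14)|²=101]]
   so A = (10, 4)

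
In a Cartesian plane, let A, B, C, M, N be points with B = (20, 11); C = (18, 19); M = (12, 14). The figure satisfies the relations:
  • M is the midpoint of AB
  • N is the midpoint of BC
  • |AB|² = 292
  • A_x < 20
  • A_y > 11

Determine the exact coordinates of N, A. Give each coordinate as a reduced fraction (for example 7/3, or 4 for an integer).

1. A_x = 4  [A = 2·M−B = 2·(12, 14)−(20, 11)]
2. A_y = 17  [A = 2·M−B = 2·(12, 14)−(20, 11)]
   so A = (4, 17)
3. N_x = 19  [2·N = B+C = (20, 11)+(18, 19)]
4. N_y = 15  [2·N = B+C = (20, 11)+(18, 19)]
   so N = (19, 15)

N = (19, 15)
A = (4, 17)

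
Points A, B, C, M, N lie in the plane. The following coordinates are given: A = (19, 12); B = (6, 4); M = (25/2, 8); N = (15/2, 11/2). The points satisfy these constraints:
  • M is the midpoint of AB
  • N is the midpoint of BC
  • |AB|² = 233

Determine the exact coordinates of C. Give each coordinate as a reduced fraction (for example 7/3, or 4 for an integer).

1. C_x = 9  [C = 2·N−B = 2·(15/2, 11/2)−(6, 4)]
2. C_y = 7  [C = 2·N−B = 2·(15/2, 11/2)−(6, 4)]
   so C = (9, 7)

C = (9, 7)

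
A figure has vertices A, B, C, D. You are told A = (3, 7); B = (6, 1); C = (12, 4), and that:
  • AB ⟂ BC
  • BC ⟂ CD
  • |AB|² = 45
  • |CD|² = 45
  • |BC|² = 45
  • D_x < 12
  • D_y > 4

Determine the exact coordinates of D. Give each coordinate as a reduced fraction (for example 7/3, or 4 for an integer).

D = (9, 10)

1. D_x = 9  [[BC ⟂ CD ⇒ 6x+3y-84=0] ∩ [|D−(12, 4)|²=45]]
2. D_y = 10  [[BC ⟂ CD ⇒ 6x+3y-84=0] ∩ [|D−(12, 4)|²=45]]
   so D = (9, 10)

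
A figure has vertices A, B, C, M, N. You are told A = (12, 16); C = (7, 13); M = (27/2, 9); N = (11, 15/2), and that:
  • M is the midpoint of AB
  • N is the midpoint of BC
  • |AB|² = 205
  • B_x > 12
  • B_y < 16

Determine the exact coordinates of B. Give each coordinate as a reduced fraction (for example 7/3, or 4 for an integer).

1. B_x = 15  [B = 2·M−A = 2·(27/2, 9)−(12, 16)]
2. B_y = 2  [B = 2·M−A = 2·(27/2, 9)−(12, 16)]
   so B = (15, 2)

B = (15, 2)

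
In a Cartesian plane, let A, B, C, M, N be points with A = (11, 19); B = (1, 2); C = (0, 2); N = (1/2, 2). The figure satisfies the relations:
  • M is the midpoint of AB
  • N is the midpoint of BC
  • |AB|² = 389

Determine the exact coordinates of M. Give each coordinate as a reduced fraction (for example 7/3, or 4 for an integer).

1. M_x = 6  [2·M = A+B = (11, 19)+(1, 2)]
2. M_y = 21/2  [2·M = A+B = (11, 19)+(1, 2)]
   so M = (6, 21/2)

M = (6, 21/2)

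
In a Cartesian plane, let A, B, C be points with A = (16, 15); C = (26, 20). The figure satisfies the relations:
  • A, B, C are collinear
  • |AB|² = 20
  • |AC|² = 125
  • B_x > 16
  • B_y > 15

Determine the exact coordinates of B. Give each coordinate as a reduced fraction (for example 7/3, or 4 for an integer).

1. B_x = 20  [[A, B, C are collinear ⇒ 5x-10y+70=0] ∩ [|B−(16, 15)|²=20]]
2. B_y = 17  [[A, B, C are collinear ⇒ 5x-10y+70=0] ∩ [|B−(16, 15)|²=20]]
   so B = (20, 17)

B = (20, 17)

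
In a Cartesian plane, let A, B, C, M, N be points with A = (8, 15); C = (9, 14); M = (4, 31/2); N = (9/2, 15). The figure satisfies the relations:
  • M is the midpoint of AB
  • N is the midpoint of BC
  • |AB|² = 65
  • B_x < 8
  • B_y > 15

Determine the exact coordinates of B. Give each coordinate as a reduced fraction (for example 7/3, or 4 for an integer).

1. B_x = 0  [B = 2·M−A = 2·(4, 31/2)−(8, 15)]
2. B_y = 16  [B = 2·M−A = 2·(4, 31/2)−(8, 15)]
   so B = (0, 16)

B = (0, 16)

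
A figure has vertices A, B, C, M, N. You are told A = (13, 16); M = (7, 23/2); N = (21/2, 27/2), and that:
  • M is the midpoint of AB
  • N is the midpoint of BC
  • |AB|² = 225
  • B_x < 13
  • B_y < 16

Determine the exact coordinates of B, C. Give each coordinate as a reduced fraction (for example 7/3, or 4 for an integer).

B = (1, 7)
C = (20, 20)

1. B_x = 1  [B = 2·M−A = 2·(7, 23/2)−(13, 16)]
2. B_y = 7  [B = 2·M−A = 2·(7, 23/2)−(13, 16)]
   so B = (1, 7)
3. C_x = 20  [C = 2·N−B = 2·(21/2, 27/2)−(1, 7)]
4. C_y = 20  [C = 2·N−B = 2·(21/2, 27/2)−(1, 7)]
   so C = (20, 20)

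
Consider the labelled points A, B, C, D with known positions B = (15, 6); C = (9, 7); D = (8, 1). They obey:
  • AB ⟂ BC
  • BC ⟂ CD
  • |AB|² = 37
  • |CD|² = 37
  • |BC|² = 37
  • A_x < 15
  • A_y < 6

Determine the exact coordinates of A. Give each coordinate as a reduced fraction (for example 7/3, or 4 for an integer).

A = (14, 0)

1. A_x = 14  [[AB ⟂ BC ⇒ 6x-1y-84=0] ∩ [|A−(15, 6)|²=37]]
2. A_y = 0  [[AB ⟂ BC ⇒ 6x-1y-84=0] ∩ [|A−(15, 6)|²=37]]
   so A = (14, 0)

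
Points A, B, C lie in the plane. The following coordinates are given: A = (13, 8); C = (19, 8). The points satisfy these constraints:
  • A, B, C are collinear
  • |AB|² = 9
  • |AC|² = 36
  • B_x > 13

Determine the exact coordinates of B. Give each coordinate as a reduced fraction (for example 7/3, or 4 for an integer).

B = (16, 8)

1. B_x = 16  [[A, B, C are collinear ⇒ -6y+48=0] ∩ [|B−(13, 8)|²=9]]
2. B_y = 8  [[A, B, C are collinear ⇒ -6y+48=0] ∩ [|B−(13, 8)|²=9]]
   so B = (16, 8)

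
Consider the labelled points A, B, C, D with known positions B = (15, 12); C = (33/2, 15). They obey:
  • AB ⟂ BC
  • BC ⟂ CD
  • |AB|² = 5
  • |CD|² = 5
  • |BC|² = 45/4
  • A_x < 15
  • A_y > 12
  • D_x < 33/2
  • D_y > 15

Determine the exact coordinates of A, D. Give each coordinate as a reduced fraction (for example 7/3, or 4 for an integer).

A = (13, 13)
D = (29/2, 16)

1. A_x = 13  [[AB ⟂ BC ⇒ -3/2x-3y+117/2=0] ∩ [|A−(15, 12)|²=5]]
2. A_y = 13  [[AB ⟂ BC ⇒ -3/2x-3y+117/2=0] ∩ [|A−(15, 12)|²=5]]
   so A = (13, 13)
3. D_x = 29/2  [[BC ⟂ CD ⇒ 3/2x+3y-279/4=0] ∩ [|D−(33/2, 15)|²=5]]
4. D_y = 16  [[BC ⟂ CD ⇒ 3/2x+3y-279/4=0] ∩ [|D−(33/2, 15)|²=5]]
   so D = (29/2, 16)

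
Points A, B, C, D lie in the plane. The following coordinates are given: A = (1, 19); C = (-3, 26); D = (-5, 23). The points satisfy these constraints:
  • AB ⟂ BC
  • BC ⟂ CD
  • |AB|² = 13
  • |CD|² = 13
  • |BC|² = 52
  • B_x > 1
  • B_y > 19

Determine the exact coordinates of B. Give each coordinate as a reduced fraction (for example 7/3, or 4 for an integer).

B = (3, 22)

1. B_x = 3  [[BC ⟂ CD ⇒ 2x+3y-72=0] ∩ [|B−(1, 19)|²=13]]
2. B_y = 22  [[BC ⟂ CD ⇒ 2x+3y-72=0] ∩ [|B−(1, 19)|²=13]]
   so B = (3, 22)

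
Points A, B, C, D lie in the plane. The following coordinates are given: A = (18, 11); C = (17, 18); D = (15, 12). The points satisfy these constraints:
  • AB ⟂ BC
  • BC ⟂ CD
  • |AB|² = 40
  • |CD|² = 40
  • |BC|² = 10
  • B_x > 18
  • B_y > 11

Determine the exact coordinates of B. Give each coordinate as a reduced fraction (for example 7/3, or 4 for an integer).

B = (20, 17)

1. B_x = 20  [[BC ⟂ CD ⇒ 2x+6y-142=0] ∩ [|B−(18, 11)|²=40]]
2. B_y = 17  [[BC ⟂ CD ⇒ 2x+6y-142=0] ∩ [|B−(18, 11)|²=40]]
   so B = (20, 17)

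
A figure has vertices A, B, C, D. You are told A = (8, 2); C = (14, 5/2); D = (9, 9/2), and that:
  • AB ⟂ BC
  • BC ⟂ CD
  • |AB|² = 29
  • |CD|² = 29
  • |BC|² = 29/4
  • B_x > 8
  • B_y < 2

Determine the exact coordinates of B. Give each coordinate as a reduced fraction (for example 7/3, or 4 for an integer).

1. B_x = 13  [[BC ⟂ CD ⇒ 5x-2y-65=0] ∩ [|B−(8, 2)|²=29]]
2. B_y = 0  [[BC ⟂ CD ⇒ 5x-2y-65=0] ∩ [|B−(8, 2)|²=29]]
   so B = (13, 0)

B = (13, 0)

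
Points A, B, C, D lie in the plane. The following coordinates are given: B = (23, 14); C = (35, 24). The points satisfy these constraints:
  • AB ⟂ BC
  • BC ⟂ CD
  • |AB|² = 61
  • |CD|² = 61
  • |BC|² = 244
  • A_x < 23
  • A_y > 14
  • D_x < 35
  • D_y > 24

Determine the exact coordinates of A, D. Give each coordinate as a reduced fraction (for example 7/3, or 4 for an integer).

1. A_x = 18  [[AB ⟂ BC ⇒ -12x-10y+416=0] ∩ [|A−(23, 14)|²=61]]
2. A_y = 20  [[AB ⟂ BC ⇒ -12x-10y+416=0] ∩ [|A−(23, 14)|²=61]]
   so A = (18, 20)
3. D_x = 30  [[BC ⟂ CD ⇒ 12x+10y-660=0] ∩ [|D−(35, 24)|²=61]]
4. D_y = 30  [[BC ⟂ CD ⇒ 12x+10y-660=0] ∩ [|D−(35, 24)|²=61]]
   so D = (30, 30)

A = (18, 20)
D = (30, 30)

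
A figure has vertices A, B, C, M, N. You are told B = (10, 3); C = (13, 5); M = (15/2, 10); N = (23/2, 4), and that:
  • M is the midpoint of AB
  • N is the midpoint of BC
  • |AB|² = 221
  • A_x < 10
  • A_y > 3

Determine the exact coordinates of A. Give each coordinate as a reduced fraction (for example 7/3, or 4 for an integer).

A = (5, 17)

1. A_x = 5  [A = 2·M−B = 2·(15/2, 10)−(10, 3)]
2. A_y = 17  [A = 2·M−B = 2·(15/2, 10)−(10, 3)]
   so A = (5, 17)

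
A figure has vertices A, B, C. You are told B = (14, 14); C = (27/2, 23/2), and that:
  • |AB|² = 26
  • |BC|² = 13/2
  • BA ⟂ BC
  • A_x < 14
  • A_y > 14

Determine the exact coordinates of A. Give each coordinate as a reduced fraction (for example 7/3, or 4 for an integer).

1. A_x = 9  [[BA ⟂ BC ⇒ -1/2x-5/2y+42=0] ∩ [|A−(14, 14)|²=26]]
2. A_y = 15  [[BA ⟂ BC ⇒ -1/2x-5/2y+42=0] ∩ [|A−(14, 14)|²=26]]
   so A = (9, 15)

A = (9, 15)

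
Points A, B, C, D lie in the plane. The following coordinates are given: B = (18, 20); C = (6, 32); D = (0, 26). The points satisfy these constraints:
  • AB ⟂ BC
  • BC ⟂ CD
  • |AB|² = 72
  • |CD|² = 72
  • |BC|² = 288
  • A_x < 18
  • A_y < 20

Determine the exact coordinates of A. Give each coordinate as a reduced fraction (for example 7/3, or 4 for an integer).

A = (12, 14)

1. A_x = 12  [[AB ⟂ BC ⇒ 12x-12y+24=0] ∩ [|A−(18, 20)|²=72]]
2. A_y = 14  [[AB ⟂ BC ⇒ 12x-12y+24=0] ∩ [|A−(18, 20)|²=72]]
   so A = (12, 14)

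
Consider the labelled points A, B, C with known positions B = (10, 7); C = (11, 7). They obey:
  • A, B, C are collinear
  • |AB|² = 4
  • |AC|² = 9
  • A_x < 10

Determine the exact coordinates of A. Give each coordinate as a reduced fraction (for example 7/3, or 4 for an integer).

1. A_x = 8  [[A, B, C are collinear ⇒ 1y-7=0] ∩ [|A−(10, 7)|²=4]]
2. A_y = 7  [[A, B, C are collinear ⇒ 1y-7=0] ∩ [|A−(10, 7)|²=4]]
   so A = (8, 7)

A = (8, 7)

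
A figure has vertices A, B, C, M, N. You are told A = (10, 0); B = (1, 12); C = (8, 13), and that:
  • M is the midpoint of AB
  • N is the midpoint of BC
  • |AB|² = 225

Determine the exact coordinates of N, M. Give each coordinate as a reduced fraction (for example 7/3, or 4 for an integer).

N = (9/2, 25/2)
M = (11/2, 6)

1. M_x = 11/2  [2·M = A+B = (10, 0)+(1, 12)]
2. M_y = 6  [2·M = A+B = (10, 0)+(1, 12)]
   so M = (11/2, 6)
3. N_x = 9/2  [2·N = B+C = (1, 12)+(8, 13)]
4. N_y = 25/2  [2·N = B+C = (1, 12)+(8, 13)]
   so N = (9/2, 25/2)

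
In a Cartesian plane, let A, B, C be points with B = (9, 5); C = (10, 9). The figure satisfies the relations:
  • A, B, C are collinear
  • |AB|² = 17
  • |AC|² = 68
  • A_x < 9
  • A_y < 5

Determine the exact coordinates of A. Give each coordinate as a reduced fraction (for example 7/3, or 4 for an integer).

A = (8, 1)

1. A_x = 8  [[A, B, C are collinear ⇒ -4x+1y+31=0] ∩ [|A−(9, 5)|²=17]]
2. A_y = 1  [[A, B, C are collinear ⇒ -4x+1y+31=0] ∩ [|A−(9, 5)|²=17]]
   so A = (8, 1)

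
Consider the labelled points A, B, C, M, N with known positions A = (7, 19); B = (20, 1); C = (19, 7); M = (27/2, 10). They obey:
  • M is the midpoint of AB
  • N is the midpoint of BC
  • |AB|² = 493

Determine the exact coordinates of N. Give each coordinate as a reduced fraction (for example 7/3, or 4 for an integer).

1. N_x = 39/2  [2·N = B+C = (20, 1)+(19, 7)]
2. N_y = 4  [2·N = B+C = (20, 1)+(19, 7)]
   so N = (39/2, 4)

N = (39/2, 4)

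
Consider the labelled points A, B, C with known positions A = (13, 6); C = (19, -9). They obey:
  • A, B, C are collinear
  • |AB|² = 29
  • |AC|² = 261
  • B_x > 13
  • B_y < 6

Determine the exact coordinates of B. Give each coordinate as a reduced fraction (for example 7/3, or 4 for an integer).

1. B_x = 15  [[A, B, C are collinear ⇒ -15x-6y+231=0] ∩ [|B−(13, 6)|²=29]]
2. B_y = 1  [[A, B, C are collinear ⇒ -15x-6y+231=0] ∩ [|B−(13, 6)|²=29]]
   so B = (15, 1)

B = (15, 1)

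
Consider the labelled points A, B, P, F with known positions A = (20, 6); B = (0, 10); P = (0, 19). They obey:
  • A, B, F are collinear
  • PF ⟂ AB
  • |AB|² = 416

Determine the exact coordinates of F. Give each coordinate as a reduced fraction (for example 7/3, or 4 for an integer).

1. F_x = -45/26  [[A, B, F are collinear ⇒ -4x-20y+200=0] ∩ [PF ⟂ AB ⇒ -20x+4y-76=0]]
2. F_y = 269/26  [[A, B, F are collinear ⇒ -4x-20y+200=0] ∩ [PF ⟂ AB ⇒ -20x+4y-76=0]]
   so F = (-45/26, 269/26)

F = (-45/26, 269/26)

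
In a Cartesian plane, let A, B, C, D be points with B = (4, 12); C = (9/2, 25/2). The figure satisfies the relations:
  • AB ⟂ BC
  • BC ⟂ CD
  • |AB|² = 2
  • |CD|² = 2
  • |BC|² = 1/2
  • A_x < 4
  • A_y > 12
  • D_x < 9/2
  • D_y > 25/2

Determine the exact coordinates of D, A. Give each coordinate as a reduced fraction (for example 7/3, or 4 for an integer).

D = (7/2, 27/2)
A = (3, 13)

1. D_x = 7/2  [[BC ⟂ CD ⇒ 1/2x+1/2y-17/2=0] ∩ [|D−(9/2, 25/2)|²=2]]
2. D_y = 27/2  [[BC ⟂ CD ⇒ 1/2x+1/2y-17/2=0] ∩ [|D−(9/2, 25/2)|²=2]]
   so D = (7/2, 27/2)
3. A_x = 3  [[AB ⟂ BC ⇒ -1/2x-1/2y+8=0] ∩ [|A−(4, 12)|²=2]]
4. A_y = 13  [[AB ⟂ BC ⇒ -1/2x-1/2y+8=0] ∩ [|A−(4, 12)|²=2]]
   so A = (3, 13)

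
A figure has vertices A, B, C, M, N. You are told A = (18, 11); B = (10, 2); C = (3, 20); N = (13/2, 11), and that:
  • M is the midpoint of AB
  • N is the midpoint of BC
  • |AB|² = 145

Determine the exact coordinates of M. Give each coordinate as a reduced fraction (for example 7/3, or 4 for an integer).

1. M_x = 14  [2·M = A+B = (18, 11)+(10, 2)]
2. M_y = 13/2  [2·M = A+B = (18, 11)+(10, 2)]
   so M = (14, 13/2)

M = (14, 13/2)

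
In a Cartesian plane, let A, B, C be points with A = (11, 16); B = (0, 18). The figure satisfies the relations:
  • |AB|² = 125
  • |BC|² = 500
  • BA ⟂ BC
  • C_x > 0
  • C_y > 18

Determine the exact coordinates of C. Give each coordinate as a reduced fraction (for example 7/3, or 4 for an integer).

1. C_x = 4  [[BA ⟂ BC ⇒ 11x-2y+36=0] ∩ [|C−(0, 18)|²=500]]
2. C_y = 40  [[BA ⟂ BC ⇒ 11x-2y+36=0] ∩ [|C−(0, 18)|²=500]]
   so C = (4, 40)

C = (4, 40)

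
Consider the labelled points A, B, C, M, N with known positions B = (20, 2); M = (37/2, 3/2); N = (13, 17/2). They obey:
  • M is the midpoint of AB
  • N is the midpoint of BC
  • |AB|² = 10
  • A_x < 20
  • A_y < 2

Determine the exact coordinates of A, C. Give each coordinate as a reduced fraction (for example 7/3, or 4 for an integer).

A = (17, 1)
C = (6, 15)

1. A_x = 17  [A = 2·M−B = 2·(37/2, 3/2)−(20, 2)]
2. A_y = 1  [A = 2·M−B = 2·(37/2, 3/2)−(20, 2)]
   so A = (17, 1)
3. C_x = 6  [C = 2·N−B = 2·(13, 17/2)−(20, 2)]
4. C_y = 15  [C = 2·N−B = 2·(13, 17/2)−(20, 2)]
   so C = (6, 15)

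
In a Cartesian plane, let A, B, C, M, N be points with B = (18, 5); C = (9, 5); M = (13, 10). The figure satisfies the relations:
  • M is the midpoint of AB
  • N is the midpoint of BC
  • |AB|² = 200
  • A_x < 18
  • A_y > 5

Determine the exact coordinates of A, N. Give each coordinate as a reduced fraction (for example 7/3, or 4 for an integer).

A = (8, 15)
N = (27/2, 5)

1. A_x = 8  [A = 2·M−B = 2·(13, 10)−(18, 5)]
2. A_y = 15  [A = 2·M−B = 2·(13, 10)−(18, 5)]
   so A = (8, 15)
3. N_x = 27/2  [2·N = B+C = (18, 5)+(9, 5)]
4. N_y = 5  [2·N = B+C = (18, 5)+(9, 5)]
   so N = (27/2, 5)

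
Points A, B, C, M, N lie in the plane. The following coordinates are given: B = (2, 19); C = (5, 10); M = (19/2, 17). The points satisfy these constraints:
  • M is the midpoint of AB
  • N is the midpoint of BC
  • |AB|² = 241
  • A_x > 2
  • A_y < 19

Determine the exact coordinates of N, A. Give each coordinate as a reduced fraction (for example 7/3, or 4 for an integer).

1. A_x = 17  [A = 2·M−B = 2·(19/2, 17)−(2, 19)]
2. A_y = 15  [A = 2·M−B = 2·(19/2, 17)−(2, 19)]
   so A = (17, 15)
3. N_x = 7/2  [2·N = B+C = (2, 19)+(5, 10)]
4. N_y = 29/2  [2·N = B+C = (2, 19)+(5, 10)]
   so N = (7/2, 29/2)

N = (7/2, 29/2)
A = (17, 15)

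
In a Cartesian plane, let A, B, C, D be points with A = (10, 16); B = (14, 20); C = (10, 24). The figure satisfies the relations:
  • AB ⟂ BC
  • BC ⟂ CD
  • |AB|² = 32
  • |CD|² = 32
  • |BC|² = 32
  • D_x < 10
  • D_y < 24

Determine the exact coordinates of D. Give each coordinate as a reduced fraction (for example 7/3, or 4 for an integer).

D = (6, 20)

1. D_x = 6  [[BC ⟂ CD ⇒ -4x+4y-56=0] ∩ [|D−(10, 24)|²=32]]
2. D_y = 20  [[BC ⟂ CD ⇒ -4x+4y-56=0] ∩ [|D−(10, 24)|²=32]]
   so D = (6, 20)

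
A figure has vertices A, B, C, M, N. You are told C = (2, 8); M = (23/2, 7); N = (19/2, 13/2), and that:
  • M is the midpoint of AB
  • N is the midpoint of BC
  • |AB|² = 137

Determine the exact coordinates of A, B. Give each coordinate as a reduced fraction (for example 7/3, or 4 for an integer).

A = (6, 9)
B = (17, 5)

1. B_x = 17  [B = 2·N−C = 2·(19/2, 13/2)−(2, 8)]
2. B_y = 5  [B = 2·N−C = 2·(19/2, 13/2)−(2, 8)]
   so B = (17, 5)
3. A_x = 6  [A = 2·M−B = 2·(23/2, 7)−(17, 5)]
4. A_y = 9  [A = 2·M−B = 2·(23/2, 7)−(17, 5)]
   so A = (6, 9)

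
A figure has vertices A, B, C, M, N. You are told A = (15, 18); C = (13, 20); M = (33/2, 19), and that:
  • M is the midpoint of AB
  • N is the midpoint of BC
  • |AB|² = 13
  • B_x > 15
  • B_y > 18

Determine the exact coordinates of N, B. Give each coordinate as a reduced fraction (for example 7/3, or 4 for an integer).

N = (31/2, 20)
B = (18, 20)

1. B_x = 18  [B = 2·M−A = 2·(33/2, 19)−(15, 18)]
2. B_y = 20  [B = 2·M−A = 2·(33/2, 19)−(15, 18)]
   so B = (18, 20)
3. N_x = 31/2  [2·N = B+C = (18, 20)+(13, 20)]
4. N_y = 20  [2·N = B+C = (18, 20)+(13, 20)]
   so N = (31/2, 20)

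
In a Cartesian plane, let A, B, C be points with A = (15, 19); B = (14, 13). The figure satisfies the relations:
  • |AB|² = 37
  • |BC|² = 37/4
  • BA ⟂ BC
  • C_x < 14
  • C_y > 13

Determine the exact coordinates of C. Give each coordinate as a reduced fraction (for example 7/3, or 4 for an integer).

1. C_x = 11  [[BA ⟂ BC ⇒ 1x+6y-92=0] ∩ [|C−(14, 13)|²=37/4]]
2. C_y = 27/2  [[BA ⟂ BC ⇒ 1x+6y-92=0] ∩ [|C−(14, 13)|²=37/4]]
   so C = (11, 27/2)

C = (11, 27/2)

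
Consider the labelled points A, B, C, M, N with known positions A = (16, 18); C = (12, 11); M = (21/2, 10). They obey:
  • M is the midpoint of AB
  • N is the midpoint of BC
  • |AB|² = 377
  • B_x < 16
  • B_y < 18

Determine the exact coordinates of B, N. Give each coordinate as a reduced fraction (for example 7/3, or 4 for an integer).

B = (5, 2)
N = (17/2, 13/2)

1. B_x = 5  [B = 2·M−A = 2·(21/2, 10)−(16, 18)]
2. B_y = 2  [B = 2·M−A = 2·(21/2, 10)−(16, 18)]
   so B = (5, 2)
3. N_x = 17/2  [2·N = B+C = (5, 2)+(12, 11)]
4. N_y = 13/2  [2·N = B+C = (5, 2)+(12, 11)]
   so N = (17/2, 13/2)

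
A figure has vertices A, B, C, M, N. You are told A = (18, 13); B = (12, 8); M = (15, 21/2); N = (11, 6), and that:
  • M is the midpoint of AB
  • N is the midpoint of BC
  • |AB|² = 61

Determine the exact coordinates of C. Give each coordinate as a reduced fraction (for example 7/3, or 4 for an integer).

C = (10, 4)

1. C_x = 10  [C = 2·N−B = 2·(11, 6)−(12, 8)]
2. C_y = 4  [C = 2·N−B = 2·(11, 6)−(12, 8)]
   so C = (10, 4)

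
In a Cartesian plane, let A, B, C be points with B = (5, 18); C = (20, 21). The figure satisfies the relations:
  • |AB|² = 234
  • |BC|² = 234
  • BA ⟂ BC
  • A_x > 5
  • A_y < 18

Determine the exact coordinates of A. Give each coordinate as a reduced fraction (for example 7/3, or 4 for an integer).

1. A_x = 8  [[BA ⟂ BC ⇒ 15x+3y-129=0] ∩ [|A−(5, 18)|²=234]]
2. A_y = 3  [[BA ⟂ BC ⇒ 15x+3y-129=0] ∩ [|A−(5, 18)|²=234]]
   so A = (8, 3)

A = (8, 3)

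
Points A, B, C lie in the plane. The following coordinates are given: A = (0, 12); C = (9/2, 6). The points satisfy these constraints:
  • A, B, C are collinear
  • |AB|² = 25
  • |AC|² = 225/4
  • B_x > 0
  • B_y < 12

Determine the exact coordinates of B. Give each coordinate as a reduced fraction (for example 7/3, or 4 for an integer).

B = (3, 8)

1. B_x = 3  [[A, B, C are collinear ⇒ -6x-9/2y+54=0] ∩ [|B−(0, 12)|²=25]]
2. B_y = 8  [[A, B, C are collinear ⇒ -6x-9/2y+54=0] ∩ [|B−(0, 12)|²=25]]
   so B = (3, 8)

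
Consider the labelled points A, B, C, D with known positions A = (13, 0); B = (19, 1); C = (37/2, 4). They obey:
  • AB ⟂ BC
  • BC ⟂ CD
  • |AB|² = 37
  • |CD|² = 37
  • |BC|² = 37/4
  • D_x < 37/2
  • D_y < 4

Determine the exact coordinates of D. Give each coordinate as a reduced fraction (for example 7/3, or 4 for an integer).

D = (25/2, 3)

1. D_x = 25/2  [[BC ⟂ CD ⇒ -1/2x+3y-11/4=0] ∩ [|D−(37/2, 4)|²=37]]
2. D_y = 3  [[BC ⟂ CD ⇒ -1/2x+3y-11/4=0] ∩ [|D−(37/2, 4)|²=37]]
   so D = (25/2, 3)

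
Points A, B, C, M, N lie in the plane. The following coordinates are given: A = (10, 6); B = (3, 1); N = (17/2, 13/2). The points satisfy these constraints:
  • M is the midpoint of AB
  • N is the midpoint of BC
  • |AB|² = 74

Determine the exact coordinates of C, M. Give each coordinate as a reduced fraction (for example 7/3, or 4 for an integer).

C = (14, 12)
M = (13/2, 7/2)

1. M_x = 13/2  [2·M = A+B = (10, 6)+(3, 1)]
2. M_y = 7/2  [2·M = A+B = (10, 6)+(3, 1)]
   so M = (13/2, 7/2)
3. C_x = 14  [C = 2·N−B = 2·(17/2, 13/2)−(3, 1)]
4. C_y = 12  [C = 2·N−B = 2·(17/2, 13/2)−(3, 1)]
   so C = (14, 12)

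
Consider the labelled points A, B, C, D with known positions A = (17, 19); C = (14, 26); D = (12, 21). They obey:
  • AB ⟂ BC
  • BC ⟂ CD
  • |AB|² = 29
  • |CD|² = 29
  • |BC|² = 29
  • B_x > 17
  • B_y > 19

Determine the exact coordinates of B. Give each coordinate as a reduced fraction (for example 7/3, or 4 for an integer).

1. B_x = 19  [[BC ⟂ CD ⇒ 2x+5y-158=0] ∩ [|B−(17, 19)|²=29]]
2. B_y = 24  [[BC ⟂ CD ⇒ 2x+5y-158=0] ∩ [|B−(17, 19)|²=29]]
   so B = (19, 24)

B = (19, 24)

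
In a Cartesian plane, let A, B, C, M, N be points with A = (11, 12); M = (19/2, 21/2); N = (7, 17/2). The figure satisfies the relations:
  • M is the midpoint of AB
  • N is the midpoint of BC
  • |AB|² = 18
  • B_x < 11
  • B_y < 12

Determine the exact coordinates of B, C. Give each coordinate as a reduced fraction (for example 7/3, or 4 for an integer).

B = (8, 9)
C = (6, 8)

1. B_x = 8  [B = 2·M−A = 2·(19/2, 21/2)−(11, 12)]
2. B_y = 9  [B = 2·M−A = 2·(19/2, 21/2)−(11, 12)]
   so B = (8, 9)
3. C_x = 6  [C = 2·N−B = 2·(7, 17/2)−(8, 9)]
4. C_y = 8  [C = 2·N−B = 2·(7, 17/2)−(8, 9)]
   so C = (6, 8)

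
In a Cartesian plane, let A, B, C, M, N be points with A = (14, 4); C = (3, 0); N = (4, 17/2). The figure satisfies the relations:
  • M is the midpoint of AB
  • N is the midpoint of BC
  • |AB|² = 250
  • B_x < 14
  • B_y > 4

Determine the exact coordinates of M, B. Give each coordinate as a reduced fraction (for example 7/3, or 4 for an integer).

M = (19/2, 21/2)
B = (5, 17)

1. B_x = 5  [B = 2·N−C = 2·(4, 17/2)−(3, 0)]
2. B_y = 17  [B = 2·N−C = 2·(4, 17/2)−(3, 0)]
   so B = (5, 17)
3. M_x = 19/2  [2·M = A+B = (14, 4)+(5, 17)]
4. M_y = 21/2  [2·M = A+B = (14, 4)+(5, 17)]
   so M = (19/2, 21/2)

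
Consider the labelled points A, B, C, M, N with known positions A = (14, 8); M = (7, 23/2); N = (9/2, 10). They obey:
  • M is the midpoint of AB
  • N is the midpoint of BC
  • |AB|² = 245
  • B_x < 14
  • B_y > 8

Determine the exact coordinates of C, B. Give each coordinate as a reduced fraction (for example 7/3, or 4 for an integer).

C = (9, 5)
B = (0, 15)

1. B_x = 0  [B = 2·M−A = 2·(7, 23/2)−(14, 8)]
2. B_y = 15  [B = 2·M−A = 2·(7, 23/2)−(14, 8)]
   so B = (0, 15)
3. C_x = 9  [C = 2·N−B = 2·(9/2, 10)−(0, 15)]
4. C_y = 5  [C = 2·N−B = 2·(9/2, 10)−(0, 15)]
   so C = (9, 5)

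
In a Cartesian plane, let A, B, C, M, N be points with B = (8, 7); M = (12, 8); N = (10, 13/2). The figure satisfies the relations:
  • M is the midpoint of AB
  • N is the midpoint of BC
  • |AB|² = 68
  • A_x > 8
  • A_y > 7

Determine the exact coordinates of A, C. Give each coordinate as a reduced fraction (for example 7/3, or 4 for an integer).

A = (16, 9)
C = (12, 6)

1. A_x = 16  [A = 2·M−B = 2·(12, 8)−(8, 7)]
2. A_y = 9  [A = 2·M−B = 2·(12, 8)−(8, 7)]
   so A = (16, 9)
3. C_x = 12  [C = 2·N−B = 2·(10, 13/2)−(8, 7)]
4. C_y = 6  [C = 2·N−B = 2·(10, 13/2)−(8, 7)]
   so C = (12, 6)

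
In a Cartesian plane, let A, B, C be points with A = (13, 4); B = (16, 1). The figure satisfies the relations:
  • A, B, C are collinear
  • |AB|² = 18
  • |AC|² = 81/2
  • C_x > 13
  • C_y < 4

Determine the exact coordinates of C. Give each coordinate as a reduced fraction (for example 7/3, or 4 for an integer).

C = (35/2, -1/2)

1. C_x = 35/2  [[A, B, C are collinear ⇒ 3x+3y-51=0] ∩ [|C−(13, 4)|²=81/2]]
2. C_y = -1/2  [[A, B, C are collinear ⇒ 3x+3y-51=0] ∩ [|C−(13, 4)|²=81/2]]
   so C = (35/2, -1/2)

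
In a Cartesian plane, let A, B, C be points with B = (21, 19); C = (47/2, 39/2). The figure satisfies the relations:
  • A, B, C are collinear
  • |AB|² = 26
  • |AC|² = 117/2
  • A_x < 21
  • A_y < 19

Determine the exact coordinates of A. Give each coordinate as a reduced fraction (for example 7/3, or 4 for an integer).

A = (16, 18)

1. A_x = 16  [[A, B, C are collinear ⇒ -1/2x+5/2y-37=0] ∩ [|A−(21, 19)|²=26]]
2. A_y = 18  [[A, B, C are collinear ⇒ -1/2x+5/2y-37=0] ∩ [|A−(21, 19)|²=26]]
   so A = (16, 18)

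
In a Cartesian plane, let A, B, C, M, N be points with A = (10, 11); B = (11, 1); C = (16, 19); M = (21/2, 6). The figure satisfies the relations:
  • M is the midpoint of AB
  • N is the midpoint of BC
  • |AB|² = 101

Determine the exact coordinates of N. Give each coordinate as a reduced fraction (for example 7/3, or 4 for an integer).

N = (27/2, 10)

1. N_x = 27/2  [2·N = B+C = (11, 1)+(16, 19)]
2. N_y = 10  [2·N = B+C = (11, 1)+(16, 19)]
   so N = (27/2, 10)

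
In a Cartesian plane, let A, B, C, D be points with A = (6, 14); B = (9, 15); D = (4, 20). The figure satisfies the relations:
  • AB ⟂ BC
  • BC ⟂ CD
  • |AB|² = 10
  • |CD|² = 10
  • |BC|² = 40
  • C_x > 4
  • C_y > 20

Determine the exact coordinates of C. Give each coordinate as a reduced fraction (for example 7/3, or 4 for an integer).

1. C_x = 7  [[AB ⟂ BC ⇒ 3x+1y-42=0] ∩ [|C−(4, 20)|²=10]]
2. C_y = 21  [[AB ⟂ BC ⇒ 3x+1y-42=0] ∩ [|C−(4, 20)|²=10]]
   so C = (7, 21)

C = (7, 21)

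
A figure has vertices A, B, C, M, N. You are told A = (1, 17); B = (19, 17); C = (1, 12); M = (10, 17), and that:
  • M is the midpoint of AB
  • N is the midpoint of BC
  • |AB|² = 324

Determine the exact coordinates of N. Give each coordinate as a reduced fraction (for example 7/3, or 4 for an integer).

N = (10, 29/2)

1. N_x = 10  [2·N = B+C = (19, 17)+(1, 12)]
2. N_y = 29/2  [2·N = B+C = (19, 17)+(1, 12)]
   so N = (10, 29/2)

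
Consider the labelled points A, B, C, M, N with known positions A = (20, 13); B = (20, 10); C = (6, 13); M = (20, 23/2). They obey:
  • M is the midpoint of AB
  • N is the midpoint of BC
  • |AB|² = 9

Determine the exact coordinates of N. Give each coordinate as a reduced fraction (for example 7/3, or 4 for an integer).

N = (13, 23/2)

1. N_x = 13  [2·N = B+C = (20, 10)+(6, 13)]
2. N_y = 23/2  [2·N = B+C = (20, 10)+(6, 13)]
   so N = (13, 23/2)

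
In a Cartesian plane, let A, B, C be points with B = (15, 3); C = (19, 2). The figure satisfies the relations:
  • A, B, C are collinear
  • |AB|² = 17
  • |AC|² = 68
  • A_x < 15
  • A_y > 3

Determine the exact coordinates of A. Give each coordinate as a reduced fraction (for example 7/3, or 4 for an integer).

1. A_x = 11  [[A, B, C are collinear ⇒ 1x+4y-27=0] ∩ [|A−(15, 3)|²=17]]
2. A_y = 4  [[A, B, C are collinear ⇒ 1x+4y-27=0] ∩ [|A−(15, 3)|²=17]]
   so A = (11, 4)

A = (11, 4)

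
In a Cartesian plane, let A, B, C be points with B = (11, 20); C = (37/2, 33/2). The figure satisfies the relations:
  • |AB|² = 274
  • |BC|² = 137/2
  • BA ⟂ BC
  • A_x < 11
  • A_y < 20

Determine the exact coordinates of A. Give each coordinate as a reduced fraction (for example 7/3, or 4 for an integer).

1. A_x = 4  [[BA ⟂ BC ⇒ 15/2x-7/2y-25/2=0] ∩ [|A−(11, 20)|²=274]]
2. A_y = 5  [[BA ⟂ BC ⇒ 15/2x-7/2y-25/2=0] ∩ [|A−(11, 20)|²=274]]
   so A = (4, 5)

A = (4, 5)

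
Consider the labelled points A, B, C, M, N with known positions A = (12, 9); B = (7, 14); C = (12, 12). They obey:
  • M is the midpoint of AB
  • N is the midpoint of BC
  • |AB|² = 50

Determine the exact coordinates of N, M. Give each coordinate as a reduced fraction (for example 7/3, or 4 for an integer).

1. M_x = 19/2  [2·M = A+B = (12, 9)+(7, 14)]
2. M_y = 23/2  [2·M = A+B = (12, 9)+(7, 14)]
   so M = (19/2, 23/2)
3. N_x = 19/2  [2·N = B+C = (7, 14)+(12, 12)]
4. N_y = 13  [2·N = B+C = (7, 14)+(12, 12)]
   so N = (19/2, 13)

N = (19/2, 13)
M = (19/2, 23/2)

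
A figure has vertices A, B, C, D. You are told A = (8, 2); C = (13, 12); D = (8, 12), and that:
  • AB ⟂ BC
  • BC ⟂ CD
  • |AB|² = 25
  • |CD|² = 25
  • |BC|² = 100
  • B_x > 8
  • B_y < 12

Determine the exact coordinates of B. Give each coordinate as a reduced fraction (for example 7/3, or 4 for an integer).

1. B_x = 13  [[BC ⟂ CD ⇒ 5x-65=0] ∩ [|B−(8, 2)|²=25]]
2. B_y = 2  [[BC ⟂ CD ⇒ 5x-65=0] ∩ [|B−(8, 2)|²=25]]
   so B = (13, 2)

B = (13, 2)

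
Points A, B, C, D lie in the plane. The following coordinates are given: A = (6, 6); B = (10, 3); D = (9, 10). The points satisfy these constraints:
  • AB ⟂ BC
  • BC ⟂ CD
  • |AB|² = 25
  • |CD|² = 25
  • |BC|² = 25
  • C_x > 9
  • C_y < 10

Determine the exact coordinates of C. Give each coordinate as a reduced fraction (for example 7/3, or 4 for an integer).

1. C_x = 13  [[AB ⟂ BC ⇒ 4x-3y-31=0] ∩ [|C−(9, 10)|²=25]]
2. C_y = 7  [[AB ⟂ BC ⇒ 4x-3y-31=0] ∩ [|C−(9, 10)|²=25]]
   so C = (13, 7)

C = (13, 7)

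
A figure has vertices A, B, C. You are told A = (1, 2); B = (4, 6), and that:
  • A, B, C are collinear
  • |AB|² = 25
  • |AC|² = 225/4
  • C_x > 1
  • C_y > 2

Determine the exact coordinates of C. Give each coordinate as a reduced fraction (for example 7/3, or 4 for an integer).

1. C_x = 11/2  [[A, B, C are collinear ⇒ -4x+3y-2=0] ∩ [|C−(1, 2)|²=225/4]]
2. C_y = 8  [[A, B, C are collinear ⇒ -4x+3y-2=0] ∩ [|C−(1, 2)|²=225/4]]
   so C = (11/2, 8)

C = (11/2, 8)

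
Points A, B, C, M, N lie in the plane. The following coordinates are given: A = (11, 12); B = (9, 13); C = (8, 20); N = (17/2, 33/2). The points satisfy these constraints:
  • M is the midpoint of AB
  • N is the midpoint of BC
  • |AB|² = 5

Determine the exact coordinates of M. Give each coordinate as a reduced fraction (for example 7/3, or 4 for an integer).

M = (10, 25/2)

1. M_x = 10  [2·M = A+B = (11, 12)+(9, 13)]
2. M_y = 25/2  [2·M = A+B = (11, 12)+(9, 13)]
   so M = (10, 25/2)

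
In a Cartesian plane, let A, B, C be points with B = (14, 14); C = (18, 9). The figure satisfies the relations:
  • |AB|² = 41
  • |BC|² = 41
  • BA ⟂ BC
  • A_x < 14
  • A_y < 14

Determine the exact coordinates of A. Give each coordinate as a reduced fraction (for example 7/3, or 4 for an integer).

A = (9, 10)

1. A_x = 9  [[BA ⟂ BC ⇒ 4x-5y+14=0] ∩ [|A−(14, 14)|²=41]]
2. A_y = 10  [[BA ⟂ BC ⇒ 4x-5y+14=0] ∩ [|A−(14, 14)|²=41]]
   so A = (9, 10)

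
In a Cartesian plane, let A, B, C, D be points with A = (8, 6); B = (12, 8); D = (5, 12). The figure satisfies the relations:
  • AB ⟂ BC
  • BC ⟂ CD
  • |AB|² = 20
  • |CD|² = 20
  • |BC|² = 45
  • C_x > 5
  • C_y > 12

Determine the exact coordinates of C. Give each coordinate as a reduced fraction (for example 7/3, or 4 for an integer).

C = (9, 14)

1. C_x = 9  [[AB ⟂ BC ⇒ 4x+2y-64=0] ∩ [|C−(5, 12)|²=20]]
2. C_y = 14  [[AB ⟂ BC ⇒ 4x+2y-64=0] ∩ [|C−(5, 12)|²=20]]
   so C = (9, 14)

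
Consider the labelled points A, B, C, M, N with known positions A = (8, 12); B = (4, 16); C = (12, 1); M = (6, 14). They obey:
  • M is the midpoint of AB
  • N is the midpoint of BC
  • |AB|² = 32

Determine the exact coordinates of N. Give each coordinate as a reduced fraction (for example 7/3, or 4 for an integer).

N = (8, 17/2)

1. N_x = 8  [2·N = B+C = (4, 16)+(12, 1)]
2. N_y = 17/2  [2·N = B+C = (4, 16)+(12, 1)]
   so N = (8, 17/2)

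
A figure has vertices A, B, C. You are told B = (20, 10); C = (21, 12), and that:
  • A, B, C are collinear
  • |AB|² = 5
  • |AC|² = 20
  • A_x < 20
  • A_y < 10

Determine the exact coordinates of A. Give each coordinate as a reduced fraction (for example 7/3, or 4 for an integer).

1. A_x = 19  [[A, B, C are collinear ⇒ -2x+1y+30=0] ∩ [|A−(20, 10)|²=5]]
2. A_y = 8  [[A, B, C are collinear ⇒ -2x+1y+30=0] ∩ [|A−(20, 10)|²=5]]
   so A = (19, 8)

A = (19, 8)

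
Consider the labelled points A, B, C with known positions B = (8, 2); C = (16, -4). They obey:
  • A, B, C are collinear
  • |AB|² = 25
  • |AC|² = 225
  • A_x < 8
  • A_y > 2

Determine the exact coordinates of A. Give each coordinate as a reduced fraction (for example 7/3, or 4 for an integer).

A = (4, 5)

1. A_x = 4  [[A, B, C are collinear ⇒ 6x+8y-64=0] ∩ [|A−(8, 2)|²=25]]
2. A_y = 5  [[A, B, C are collinear ⇒ 6x+8y-64=0] ∩ [|A−(8, 2)|²=25]]
   so A = (4, 5)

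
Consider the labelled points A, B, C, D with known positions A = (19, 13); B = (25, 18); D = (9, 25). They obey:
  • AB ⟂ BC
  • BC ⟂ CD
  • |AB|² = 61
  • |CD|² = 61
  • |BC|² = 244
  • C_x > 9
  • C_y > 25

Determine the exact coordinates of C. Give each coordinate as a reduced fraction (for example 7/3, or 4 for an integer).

C = (15, 30)

1. C_x = 15  [[AB ⟂ BC ⇒ 6x+5y-240=0] ∩ [|C−(9, 25)|²=61]]
2. C_y = 30  [[AB ⟂ BC ⇒ 6x+5y-240=0] ∩ [|C−(9, 25)|²=61]]
   so C = (15, 30)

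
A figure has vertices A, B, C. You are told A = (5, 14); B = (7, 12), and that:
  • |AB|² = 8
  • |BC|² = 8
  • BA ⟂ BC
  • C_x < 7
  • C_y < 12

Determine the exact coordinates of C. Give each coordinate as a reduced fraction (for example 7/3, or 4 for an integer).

1. C_x = 5  [[BA ⟂ BC ⇒ -2x+2y-10=0] ∩ [|C−(7, 12)|²=8]]
2. C_y = 10  [[BA ⟂ BC ⇒ -2x+2y-10=0] ∩ [|C−(7, 12)|²=8]]
   so C = (5, 10)

C = (5, 10)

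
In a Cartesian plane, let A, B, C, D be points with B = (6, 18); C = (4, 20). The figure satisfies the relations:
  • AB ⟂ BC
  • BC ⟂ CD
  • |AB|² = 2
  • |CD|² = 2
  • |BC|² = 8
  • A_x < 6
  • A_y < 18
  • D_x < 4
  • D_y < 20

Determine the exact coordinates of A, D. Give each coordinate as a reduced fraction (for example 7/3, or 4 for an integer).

1. A_x = 5  [[AB ⟂ BC ⇒ 2x-2y+24=0] ∩ [|A−(6, 18)|²=2]]
2. A_y = 17  [[AB ⟂ BC ⇒ 2x-2y+24=0] ∩ [|A−(6, 18)|²=2]]
   so A = (5, 17)
3. D_x = 3  [[BC ⟂ CD ⇒ -2x+2y-32=0] ∩ [|D−(4, 20)|²=2]]
4. D_y = 19  [[BC ⟂ CD ⇒ -2x+2y-32=0] ∩ [|D−(4, 20)|²=2]]
   so D = (3, 19)

A = (5, 17)
D = (3, 19)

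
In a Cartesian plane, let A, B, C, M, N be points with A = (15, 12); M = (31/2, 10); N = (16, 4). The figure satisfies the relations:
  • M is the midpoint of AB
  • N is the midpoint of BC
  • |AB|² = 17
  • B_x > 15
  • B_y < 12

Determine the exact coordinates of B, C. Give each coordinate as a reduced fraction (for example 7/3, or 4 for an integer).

B = (16, 8)
C = (16, 0)

1. B_x = 16  [B = 2·M−A = 2·(31/2, 10)−(15, 12)]
2. B_y = 8  [B = 2·M−A = 2·(31/2, 10)−(15, 12)]
   so B = (16, 8)
3. C_x = 16  [C = 2·N−B = 2·(16, 4)−(16, 8)]
4. C_y = 0  [C = 2·N−B = 2·(16, 4)−(16, 8)]
   so C = (16, 0)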